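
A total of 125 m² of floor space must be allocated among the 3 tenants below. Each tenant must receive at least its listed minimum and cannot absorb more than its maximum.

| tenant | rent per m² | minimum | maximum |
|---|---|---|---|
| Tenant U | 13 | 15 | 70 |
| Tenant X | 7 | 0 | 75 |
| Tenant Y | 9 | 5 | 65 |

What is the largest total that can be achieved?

Meeting every minimum uses 15+0+5 = 20 m², leaving 105.
Highest rent per m² first: Tenant U 13 > Tenant Y 9 > Tenant X 7.
Tenant U takes 55 more to reach its cap of 70 → 50 left.
Only 50 left; Tenant Y takes them to reach 55.
Total = 13×70 + 9×55 = 1405.

1405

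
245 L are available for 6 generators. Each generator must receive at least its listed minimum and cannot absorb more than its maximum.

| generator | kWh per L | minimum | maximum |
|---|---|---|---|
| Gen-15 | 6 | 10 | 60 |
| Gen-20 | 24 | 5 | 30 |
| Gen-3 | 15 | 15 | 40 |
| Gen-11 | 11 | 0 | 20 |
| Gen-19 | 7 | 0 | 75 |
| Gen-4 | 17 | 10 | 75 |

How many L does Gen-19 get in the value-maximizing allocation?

70

Meeting every minimum uses 10+5+15+0+0+10 = 40 L, leaving 205.
Order the generators by kWh per L: Gen-20 24 > Gen-4 17 > Gen-3 15 > Gen-11 11 > Gen-19 7 > Gen-15 6.
Gen-20 takes 25 more to reach its cap of 30 ; 180 left.
Gen-4 takes 65 more to reach its cap of 75 ; 115 left.
Give Gen-3 25 more to hit its cap of 40 ; 90 left.
Gen-11: +20 to 20 (cap) ; 70 left.
Gen-19: +70 (room for 75) → 70. Pool exhausted.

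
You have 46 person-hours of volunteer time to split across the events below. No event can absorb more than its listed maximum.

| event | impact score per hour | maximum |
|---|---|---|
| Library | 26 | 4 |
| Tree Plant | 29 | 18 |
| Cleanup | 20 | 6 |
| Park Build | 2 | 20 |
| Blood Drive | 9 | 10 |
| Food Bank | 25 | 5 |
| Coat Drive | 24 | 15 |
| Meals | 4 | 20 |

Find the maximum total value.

Highest impact score per hour first: Tree Plant 29 > Library 26 > Food Bank 25 > Coat Drive 24 > Cleanup 20 > Blood Drive 9 > Meals 4 > Park Build 2.
Tree Plant: +18 to 18 (cap) → 28 left.
Library takes 4 to reach its cap of 4 → 24 left.
Food Bank takes 5 to reach its cap of 5 → 19 left.
Coat Drive takes 15 to reach its cap of 15 → 4 left.
Cleanup has room for 6 but only 4 remain, so it gets 4.
Total = 26×4 + 29×18 + 20×4 + 25×5 + 24×15 = 1191.

1191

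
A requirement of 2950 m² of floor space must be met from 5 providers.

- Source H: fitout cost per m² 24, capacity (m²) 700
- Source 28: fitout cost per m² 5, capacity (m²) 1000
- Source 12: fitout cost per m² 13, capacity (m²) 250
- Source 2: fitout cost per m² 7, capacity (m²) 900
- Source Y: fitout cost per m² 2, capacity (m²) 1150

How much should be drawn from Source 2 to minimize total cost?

Fill from the cheapest provider first.
Source Y (2): use full 1150 — 1800 m² to go.
Source 28 at 5: take all 1000 m² — 800 still needed.
Source 2 (7): take the remaining 800 — done.
Source 12, Source H: unused.

800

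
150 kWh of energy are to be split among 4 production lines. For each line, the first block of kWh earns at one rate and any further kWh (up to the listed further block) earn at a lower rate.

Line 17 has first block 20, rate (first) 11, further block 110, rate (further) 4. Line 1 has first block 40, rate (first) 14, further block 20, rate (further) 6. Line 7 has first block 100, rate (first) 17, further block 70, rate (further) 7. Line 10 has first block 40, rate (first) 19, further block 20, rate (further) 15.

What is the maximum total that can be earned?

Treat each block as its own option and order by rate: Line 10/T1 19 > Line 7/T1 17 > Line 10/T2 15 > Line 1/T1 14 > Line 17/T1 11 > Line 7/T2 7 > Line 1/T2 6 > Line 17/T2 4.
Line 10 T1 at 19: fill all 40 — 110 left.
Line 7/T1 (17): +100 — 10 left.
10 remain; put them into Line 10 T2 at 15.
Total = 19×40 + 17×100 + 15×10 = 2610.

2610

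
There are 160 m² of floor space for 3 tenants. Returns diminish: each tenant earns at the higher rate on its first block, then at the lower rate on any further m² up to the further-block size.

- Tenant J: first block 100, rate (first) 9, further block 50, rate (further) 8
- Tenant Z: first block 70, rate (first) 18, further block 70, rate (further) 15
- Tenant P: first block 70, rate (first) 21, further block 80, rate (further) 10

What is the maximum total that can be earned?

3030

Rank every tier by rate: Tenant P/first 21 > Tenant Z/first 18 > Tenant Z/second 15 > Tenant P/second 10 > Tenant J/first 9 > Tenant J/second 8.
Fill Tenant P first block (70 at 21) ; 90 left.
Tenant Z/first (18): +70 ; 20 left.
Tenant Z second at 15: only 20 left, fill 20.
Total = 21×70 + 18×70 + 15×20 = 3030.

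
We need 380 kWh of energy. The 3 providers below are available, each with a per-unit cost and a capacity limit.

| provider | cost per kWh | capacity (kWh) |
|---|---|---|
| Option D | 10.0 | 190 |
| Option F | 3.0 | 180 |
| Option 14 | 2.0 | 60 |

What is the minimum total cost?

Fill from the cheapest provider first.
Option 14 (2.0): use full 60 ; 320 kWh to go.
Take 180 from Option F at 3.0 ; need 140 more.
Take 140 from Option D at 10.0 to finish.
Cost = 60×2.0 + 180×3.0 + 140×10.0 = 2060.

2060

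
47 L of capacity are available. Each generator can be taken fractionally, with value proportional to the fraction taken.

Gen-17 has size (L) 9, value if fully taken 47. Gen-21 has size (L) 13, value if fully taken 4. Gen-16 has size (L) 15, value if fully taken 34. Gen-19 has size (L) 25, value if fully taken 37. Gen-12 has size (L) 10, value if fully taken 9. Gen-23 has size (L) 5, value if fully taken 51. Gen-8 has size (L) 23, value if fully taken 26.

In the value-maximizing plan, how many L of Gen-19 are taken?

18

Sort by value density: Gen-23 51/5≈10.2, Gen-17 47/9≈5.22, Gen-16 34/15≈2.27, Gen-19 37/25≈1.48, Gen-8 26/23≈1.13, Gen-12 9/10≈0.9, Gen-21 4/13≈0.308.
Gen-23: take in full, 5 L for value 51 — 42 left.
Take all of Gen-17 (9 L, value 47) — 33 L left.
Take all of Gen-16 (15 L, value 34) — 18 L left.
Fill the last 18 L with part of Gen-19: 18/25 of it earns 26.64.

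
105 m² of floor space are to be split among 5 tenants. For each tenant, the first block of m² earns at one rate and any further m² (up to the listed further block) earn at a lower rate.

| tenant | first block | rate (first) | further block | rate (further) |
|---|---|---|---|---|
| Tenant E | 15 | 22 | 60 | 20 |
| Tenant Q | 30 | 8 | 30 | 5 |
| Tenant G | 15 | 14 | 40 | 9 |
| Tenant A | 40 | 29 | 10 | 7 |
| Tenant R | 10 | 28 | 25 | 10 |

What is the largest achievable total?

Rank every tier by rate: Tenant A/T1 29 > Tenant R/T1 28 > Tenant E/T1 22 > Tenant E/T2 20 > Tenant G/T1 14 > Tenant R/T2 10 > Tenant G/T2 9 > Tenant Q/T1 8 > Tenant A/T2 7 > Tenant Q/T2 5.
Tenant A T1 at 29: fill all 40 ; 65 left.
Fill Tenant R T1 block (10 at 28) ; 55 left.
Tenant E T1 at 22: fill all 15 ; 40 left.
Tenant E/T2: +40 of 60 at 20; pool empty.
Total = 29×40 + 28×10 + 22×15 + 20×40 = 2570.

2570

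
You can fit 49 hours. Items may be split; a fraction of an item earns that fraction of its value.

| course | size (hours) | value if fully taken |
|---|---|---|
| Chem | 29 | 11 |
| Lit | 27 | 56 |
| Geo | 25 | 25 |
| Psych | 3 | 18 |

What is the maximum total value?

Best value per unit of size first: Psych 18/3≈6, Lit 56/27≈2.07, Geo 25/25≈1, Chem 11/29≈0.379.
All 3 hours of Psych fit (value 18) ; 46 remain.
Lit: take in full, 27 hours for value 56 ; 19 left.
Fill the last 19 hours with part of Geo: 19/25 of it earns 19.
Total value = 93.

93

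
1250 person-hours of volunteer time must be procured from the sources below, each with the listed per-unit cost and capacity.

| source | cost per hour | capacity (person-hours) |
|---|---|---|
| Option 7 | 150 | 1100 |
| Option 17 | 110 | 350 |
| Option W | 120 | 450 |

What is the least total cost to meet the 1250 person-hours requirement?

Use sources in increasing cost order.
Option 17 at 110: take all 350 person-hours — 900 still needed.
Take 450 from Option W at 120 — need 450 more.
Option 7 (150): take the remaining 450 — done.
Cost = 350×110 + 450×120 + 450×150 = 160000.

160000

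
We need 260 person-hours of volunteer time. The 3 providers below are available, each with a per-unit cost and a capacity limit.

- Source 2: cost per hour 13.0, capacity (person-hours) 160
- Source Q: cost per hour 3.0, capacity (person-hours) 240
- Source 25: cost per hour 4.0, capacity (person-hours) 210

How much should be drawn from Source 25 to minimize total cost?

20

Cheapest first:
Source Q (3.0): use full 240 → 20 person-hours to go.
Source 25 (4.0): take the remaining 20 → done.
Source 2: unused.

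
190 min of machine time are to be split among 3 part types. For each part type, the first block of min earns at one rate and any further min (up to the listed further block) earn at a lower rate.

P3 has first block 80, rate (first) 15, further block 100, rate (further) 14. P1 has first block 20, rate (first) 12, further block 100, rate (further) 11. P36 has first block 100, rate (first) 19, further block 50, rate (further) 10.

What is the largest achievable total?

3240

Order all 6 blocks by rate: P36/tier1 19 > P3/tier1 15 > P3/tier2 14 > P1/tier1 12 > P1/tier2 11 > P36/tier2 10.
P36/tier1 (19): +100 ; 90 left.
P3 tier1 at 15: fill all 80 ; 10 left.
P3/tier2: +10 of 100 at 14; pool empty.
Total = 19×100 + 15×80 + 14×10 = 3240.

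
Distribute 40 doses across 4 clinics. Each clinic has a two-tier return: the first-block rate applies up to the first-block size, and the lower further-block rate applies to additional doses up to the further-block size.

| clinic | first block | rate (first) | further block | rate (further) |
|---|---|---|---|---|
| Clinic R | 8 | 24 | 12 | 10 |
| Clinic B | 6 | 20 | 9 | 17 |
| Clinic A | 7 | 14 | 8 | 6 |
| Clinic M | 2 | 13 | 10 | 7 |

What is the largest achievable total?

669

Rank every tier by rate: Clinic R/first 24 > Clinic B/first 20 > Clinic B/second 17 > Clinic A/first 14 > Clinic M/first 13 > Clinic R/second 10 > Clinic M/second 7 > Clinic A/second 6.
Clinic R first at 24: fill all 8 ; 32 left.
Clinic B first at 20: fill all 6 ; 26 left.
Fill Clinic B second block (9 at 17) ; 17 left.
Clinic A/first (14): +7 ; 10 left.
Clinic M first at 13: fill all 2 ; 8 left.
Clinic R/second: +8 of 12 at 10; pool empty.
Total = 24×8 + 20×6 + 17×9 + 14×7 + 13×2 + 10×8 = 669.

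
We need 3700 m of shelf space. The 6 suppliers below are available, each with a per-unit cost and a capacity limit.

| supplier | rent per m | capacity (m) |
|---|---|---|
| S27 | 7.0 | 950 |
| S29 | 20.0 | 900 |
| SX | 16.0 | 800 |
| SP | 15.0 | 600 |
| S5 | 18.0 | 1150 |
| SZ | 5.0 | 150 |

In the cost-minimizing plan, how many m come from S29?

50

Cheapest first:
SZ at 5.0: take all 150 m → 3550 still needed.
S27 (7.0): use full 950 → 2600 m to go.
SP at 15.0: take all 600 m → 2000 still needed.
SX (16.0): use full 800 → 1200 m to go.
Take 1150 from S5 at 18.0 → need 50 more.
S29 at 20.0: take 50 of its 900 → requirement met.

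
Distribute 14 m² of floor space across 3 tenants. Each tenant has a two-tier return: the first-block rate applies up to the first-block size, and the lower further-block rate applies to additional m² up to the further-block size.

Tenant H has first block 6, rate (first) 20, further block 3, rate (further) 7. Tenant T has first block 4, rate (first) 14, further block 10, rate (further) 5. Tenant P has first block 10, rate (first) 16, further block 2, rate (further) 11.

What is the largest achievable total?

248

Rank every tier by rate: Tenant H/T1 20 > Tenant P/T1 16 > Tenant T/T1 14 > Tenant P/T2 11 > Tenant H/T2 7 > Tenant T/T2 5.
Tenant H/T1 (20): +6 — 8 left.
Tenant P T1 at 16: only 8 left, fill 8.
Total = 20×6 + 16×8 = 248.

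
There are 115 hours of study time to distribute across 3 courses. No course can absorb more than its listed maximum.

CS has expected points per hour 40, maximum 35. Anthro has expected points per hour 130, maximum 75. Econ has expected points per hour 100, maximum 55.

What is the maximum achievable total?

13750

Order the courses by expected points per hour: Anthro 130 > Econ 100 > CS 40.
Anthro: +75 to 75 (cap) — 40 left.
Econ: +40 (room for 55) → 40. Pool exhausted.
Total = 130×75 + 100×40 = 13750.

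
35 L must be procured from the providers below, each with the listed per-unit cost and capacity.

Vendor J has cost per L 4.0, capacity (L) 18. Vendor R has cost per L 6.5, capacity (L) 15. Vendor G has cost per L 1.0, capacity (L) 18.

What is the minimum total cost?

86

Cheapest first:
Vendor G at 1.0: take all 18 L → 17 still needed.
Vendor J at 4.0: take 17 of its 18 → requirement met.
Vendor R: unused.
Cost = 18×1.0 + 17×4.0 = 86.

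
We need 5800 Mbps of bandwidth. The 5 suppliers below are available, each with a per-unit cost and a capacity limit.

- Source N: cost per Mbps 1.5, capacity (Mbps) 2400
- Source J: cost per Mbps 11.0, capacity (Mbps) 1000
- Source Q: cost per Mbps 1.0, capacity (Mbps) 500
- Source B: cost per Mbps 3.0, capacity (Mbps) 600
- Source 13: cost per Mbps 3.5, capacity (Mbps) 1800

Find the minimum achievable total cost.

Cheapest first:
Source Q at 1.0: take all 500 Mbps ; 5300 still needed.
Source N (1.5): use full 2400 ; 2900 Mbps to go.
Take 600 from Source B at 3.0 ; need 2300 more.
Source 13 at 3.5: take all 1800 Mbps ; 500 still needed.
Source J at 11.0: take 500 of its 1000 ; requirement met.
Cost = 500×1.0 + 2400×1.5 + 600×3.0 + 1800×3.5 + 500×11.0 = 17700.

17700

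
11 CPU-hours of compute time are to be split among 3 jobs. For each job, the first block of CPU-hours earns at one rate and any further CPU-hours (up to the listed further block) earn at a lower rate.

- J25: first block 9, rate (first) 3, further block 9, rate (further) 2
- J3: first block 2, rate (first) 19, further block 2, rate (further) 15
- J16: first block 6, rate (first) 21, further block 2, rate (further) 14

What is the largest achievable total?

Rank every tier by rate: J16/tier1 21 > J3/tier1 19 > J3/tier2 15 > J16/tier2 14 > J25/tier1 3 > J25/tier2 2.
J16/tier1 (21): +6 — 5 left.
J3 tier1 at 19: fill all 2 — 3 left.
J3 tier2 at 15: fill all 2 — 1 left.
J16 tier2 at 14: only 1 left, fill 1.
Total = 21×6 + 19×2 + 15×2 + 14×1 = 208.

208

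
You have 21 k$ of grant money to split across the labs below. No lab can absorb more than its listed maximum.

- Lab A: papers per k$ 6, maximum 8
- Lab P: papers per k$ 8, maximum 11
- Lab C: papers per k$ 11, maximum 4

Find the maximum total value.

Order the labs by papers per k$: Lab C 11 > Lab P 8 > Lab A 6.
Lab C takes 4 to reach its cap of 4 → 17 left.
Lab P: +11 to 11 (cap) → 6 left.
Lab A has room for 8 but only 6 remain, so it gets 6.
Total = 6×6 + 8×11 + 11×4 = 168.

168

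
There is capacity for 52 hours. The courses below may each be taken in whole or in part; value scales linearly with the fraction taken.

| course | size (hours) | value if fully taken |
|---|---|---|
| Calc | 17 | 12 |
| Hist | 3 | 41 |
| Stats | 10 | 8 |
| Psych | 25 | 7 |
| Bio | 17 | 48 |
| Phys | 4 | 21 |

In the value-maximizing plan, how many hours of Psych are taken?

1

Sort by value density: Hist 41/3≈13.7, Phys 21/4≈5.25, Bio 48/17≈2.82, Stats 8/10≈0.8, Calc 12/17≈0.706, Psych 7/25≈0.28.
Hist: take in full, 3 hours for value 41 ; 49 left.
Take all of Phys (4 hours, value 21) ; 45 hours left.
Bio: take in full, 17 hours for value 48 ; 28 left.
Stats: take in full, 10 hours for value 8 ; 18 left.
Take all of Calc (17 hours, value 12) ; 1 hours left.
1 hours left: a 1/25 share of Psych gives 7×1/25 = 0.28.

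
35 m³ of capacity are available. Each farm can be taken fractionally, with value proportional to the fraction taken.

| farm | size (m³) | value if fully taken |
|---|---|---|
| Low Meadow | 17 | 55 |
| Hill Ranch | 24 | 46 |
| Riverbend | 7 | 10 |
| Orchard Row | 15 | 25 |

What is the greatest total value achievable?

Sort by value density: Low Meadow 55/17≈3.24, Hill Ranch 46/24≈1.92, Orchard Row 25/15≈1.67, Riverbend 10/7≈1.43.
Take all of Low Meadow (17 m³, value 55) ; 18 m³ left.
Only 18 m³ remain; take 18/24 of Hill Ranch for value 46×18/24 = 34.5.
Total value = 89.5.

89.5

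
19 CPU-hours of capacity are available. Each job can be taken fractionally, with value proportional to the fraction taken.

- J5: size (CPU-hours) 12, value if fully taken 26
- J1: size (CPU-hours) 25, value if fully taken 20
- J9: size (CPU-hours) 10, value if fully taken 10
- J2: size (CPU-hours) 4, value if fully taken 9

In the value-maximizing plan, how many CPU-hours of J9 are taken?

Rank by value-to-size ratio: J2 9/4≈2.25, J5 26/12≈2.17, J9 10/10≈1, J1 20/25≈0.8.
All 4 CPU-hours of J2 fit (value 9) — 15 remain.
All 12 CPU-hours of J5 fit (value 26) — 3 remain.
Only 3 CPU-hours remain; take 3/10 of J9 for value 10×3/10 = 3.

3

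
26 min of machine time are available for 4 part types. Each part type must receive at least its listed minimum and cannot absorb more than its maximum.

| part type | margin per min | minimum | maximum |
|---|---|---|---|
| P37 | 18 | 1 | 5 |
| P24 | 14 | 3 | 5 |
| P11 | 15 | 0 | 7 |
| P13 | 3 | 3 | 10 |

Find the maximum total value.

292

Meeting every minimum uses 1+3+0+3 = 7 min, leaving 19.
Highest margin per min first: P37 18 > P11 15 > P24 14 > P13 3.
P37: +4 to 5 (cap) → 15 left.
P11: +7 to 7 (cap) → 8 left.
P24: +2 to 5 (cap) → 6 left.
Only 6 left; P13 takes them to reach 9.
Total = 18×5 + 14×5 + 15×7 + 3×9 = 292.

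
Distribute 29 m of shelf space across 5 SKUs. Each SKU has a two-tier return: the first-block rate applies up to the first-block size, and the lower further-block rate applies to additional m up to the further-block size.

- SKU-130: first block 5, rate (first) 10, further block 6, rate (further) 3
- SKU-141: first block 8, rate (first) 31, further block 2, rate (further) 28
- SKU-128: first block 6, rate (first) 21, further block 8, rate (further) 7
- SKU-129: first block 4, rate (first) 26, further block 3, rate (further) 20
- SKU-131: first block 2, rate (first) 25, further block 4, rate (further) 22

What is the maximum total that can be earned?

Treat each block as its own option and order by rate: SKU-141/T1 31 > SKU-141/T2 28 > SKU-129/T1 26 > SKU-131/T1 25 > SKU-131/T2 22 > SKU-128/T1 21 > SKU-129/T2 20 > SKU-130/T1 10 > SKU-128/T2 7 > SKU-130/T2 3.
Fill SKU-141 T1 block (8 at 31) ; 21 left.
SKU-141/T2 (28): +2 ; 19 left.
SKU-129 T1 at 26: fill all 4 ; 15 left.
Fill SKU-131 T1 block (2 at 25) ; 13 left.
Fill SKU-131 T2 block (4 at 22) ; 9 left.
SKU-128/T1 (21): +6 ; 3 left.
SKU-129 T2 at 20: fill all 3 ; 0 left.
Total = 31×8 + 28×2 + 26×4 + 25×2 + 22×4 + 21×6 + 20×3 = 732.

732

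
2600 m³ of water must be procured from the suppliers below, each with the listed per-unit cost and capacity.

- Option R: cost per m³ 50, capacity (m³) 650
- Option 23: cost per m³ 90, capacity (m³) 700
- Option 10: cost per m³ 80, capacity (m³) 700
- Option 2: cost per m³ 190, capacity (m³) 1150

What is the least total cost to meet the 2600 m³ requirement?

256000

Cheapest first:
Option R (50): use full 650 — 1950 m³ to go.
Option 10 (80): use full 700 — 1250 m³ to go.
Take 700 from Option 23 at 90 — need 550 more.
Take 550 from Option 2 at 190 to finish.
Cost = 650×50 + 700×80 + 700×90 + 550×190 = 256000.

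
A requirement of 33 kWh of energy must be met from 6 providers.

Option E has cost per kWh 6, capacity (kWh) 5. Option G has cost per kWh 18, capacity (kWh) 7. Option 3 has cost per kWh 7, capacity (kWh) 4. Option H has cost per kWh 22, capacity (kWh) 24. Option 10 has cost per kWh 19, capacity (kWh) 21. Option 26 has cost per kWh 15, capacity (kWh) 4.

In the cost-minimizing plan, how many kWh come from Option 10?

Fill from the cheapest provider first.
Take 5 from Option E at 6 ; need 28 more.
Option 3 at 7: take all 4 kWh ; 24 still needed.
Option 26 (15): use full 4 ; 20 kWh to go.
Option G at 18: take all 7 kWh ; 13 still needed.
Option 10 at 19: take 13 of its 21 ; requirement met.
Option H: unused.

13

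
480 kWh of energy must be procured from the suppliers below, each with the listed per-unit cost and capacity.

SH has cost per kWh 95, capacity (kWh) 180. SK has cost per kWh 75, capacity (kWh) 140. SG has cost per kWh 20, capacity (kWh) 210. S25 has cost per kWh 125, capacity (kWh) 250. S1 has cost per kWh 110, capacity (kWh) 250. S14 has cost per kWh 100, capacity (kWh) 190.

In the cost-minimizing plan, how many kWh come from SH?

130

Use suppliers in increasing cost order.
SG (20): use full 210 ; 270 kWh to go.
SK at 75: take all 140 kWh ; 130 still needed.
SH at 95: take 130 of its 180 ; requirement met.
S14, S1, S25: unused.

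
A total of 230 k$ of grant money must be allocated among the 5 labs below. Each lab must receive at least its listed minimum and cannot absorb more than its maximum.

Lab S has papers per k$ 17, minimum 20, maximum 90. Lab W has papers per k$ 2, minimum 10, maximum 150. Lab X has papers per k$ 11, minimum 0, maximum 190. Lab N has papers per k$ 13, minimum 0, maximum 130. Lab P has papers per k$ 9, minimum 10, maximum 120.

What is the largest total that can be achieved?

Meeting every minimum uses 20+10+0+0+10 = 40 k$, leaving 190.
Order the labs by papers per k$: Lab S 17 > Lab N 13 > Lab X 11 > Lab P 9 > Lab W 2.
Give Lab S 70 more to hit its cap of 90 ; 120 left.
Lab N: +120 (room for 130) → 120. Pool exhausted.
Total = 17×90 + 2×10 + 13×120 + 9×10 = 3200.

3200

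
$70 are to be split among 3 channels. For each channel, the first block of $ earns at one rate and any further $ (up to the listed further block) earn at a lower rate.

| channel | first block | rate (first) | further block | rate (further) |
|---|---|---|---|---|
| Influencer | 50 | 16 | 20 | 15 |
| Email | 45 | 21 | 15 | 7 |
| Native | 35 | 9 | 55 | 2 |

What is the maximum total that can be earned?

1345

Rank every tier by rate: Email/T1 21 > Influencer/T1 16 > Influencer/T2 15 > Native/T1 9 > Email/T2 7 > Native/T2 2.
Email T1 at 21: fill all 45 ; 25 left.
Influencer/T1: +25 of 50 at 16; pool empty.
Total = 21×45 + 16×25 = 1345.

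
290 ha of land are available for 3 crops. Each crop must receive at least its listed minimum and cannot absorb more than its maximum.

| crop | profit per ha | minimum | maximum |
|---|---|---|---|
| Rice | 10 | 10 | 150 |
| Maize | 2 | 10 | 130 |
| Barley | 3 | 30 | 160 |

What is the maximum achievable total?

Meeting every minimum uses 10+10+30 = 50 ha, leaving 240.
Rank by profit per ha: Rice 10 > Barley 3 > Maize 2.
Rice takes 140 more to reach its cap of 150 — 100 left.
Only 100 left; Barley takes them to reach 130.
Total = 10×150 + 2×10 + 3×130 = 1910.

1910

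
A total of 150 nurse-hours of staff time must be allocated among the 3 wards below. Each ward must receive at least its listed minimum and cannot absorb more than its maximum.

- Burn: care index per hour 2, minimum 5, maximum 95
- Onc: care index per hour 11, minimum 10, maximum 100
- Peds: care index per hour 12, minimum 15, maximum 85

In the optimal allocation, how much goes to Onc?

60

Meeting every minimum uses 5+10+15 = 30 nurse-hours, leaving 120.
Highest care index per hour first: Peds 12 > Onc 11 > Burn 2.
Peds: +70 to 85 (cap) — 50 left.
Onc has room for 90 more but only 50 remain, so it gets 60.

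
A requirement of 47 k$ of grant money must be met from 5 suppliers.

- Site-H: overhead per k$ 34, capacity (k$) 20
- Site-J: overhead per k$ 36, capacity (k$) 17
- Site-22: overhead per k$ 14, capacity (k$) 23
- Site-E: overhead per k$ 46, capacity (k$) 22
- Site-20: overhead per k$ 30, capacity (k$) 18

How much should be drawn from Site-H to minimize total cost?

6

Cheapest first:
Take 23 from Site-22 at 14 → need 24 more.
Site-20 (30): use full 18 → 6 k$ to go.
Site-H at 34: take 6 of its 20 → requirement met.
Site-J, Site-E: unused.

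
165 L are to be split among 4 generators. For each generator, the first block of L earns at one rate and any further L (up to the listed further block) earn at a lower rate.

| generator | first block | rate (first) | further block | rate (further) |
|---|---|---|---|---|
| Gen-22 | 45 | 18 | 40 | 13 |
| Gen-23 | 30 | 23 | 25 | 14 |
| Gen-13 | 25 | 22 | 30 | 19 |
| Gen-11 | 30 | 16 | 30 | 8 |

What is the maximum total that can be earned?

Rank every tier by rate: Gen-23/first 23 > Gen-13/first 22 > Gen-13/second 19 > Gen-22/first 18 > Gen-11/first 16 > Gen-23/second 14 > Gen-22/second 13 > Gen-11/second 8.
Fill Gen-23 first block (30 at 23) ; 135 left.
Gen-13 first at 22: fill all 25 ; 110 left.
Gen-13 second at 19: fill all 30 ; 80 left.
Gen-22/first (18): +45 ; 35 left.
Fill Gen-11 first block (30 at 16) ; 5 left.
5 remain; put them into Gen-23 second at 14.
Total = 23×30 + 22×25 + 19×30 + 18×45 + 16×30 + 14×5 = 3170.

3170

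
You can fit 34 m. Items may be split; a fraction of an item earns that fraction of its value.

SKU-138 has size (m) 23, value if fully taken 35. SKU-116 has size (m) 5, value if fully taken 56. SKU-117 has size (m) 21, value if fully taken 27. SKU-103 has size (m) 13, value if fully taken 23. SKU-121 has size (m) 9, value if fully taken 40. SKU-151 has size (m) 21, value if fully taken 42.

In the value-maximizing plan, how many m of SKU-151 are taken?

20

Rank by value-to-size ratio: SKU-116 56/5≈11.2, SKU-121 40/9≈4.44, SKU-151 42/21≈2, SKU-103 23/13≈1.77, SKU-138 35/23≈1.52, SKU-117 27/21≈1.29.
SKU-116: take in full, 5 m for value 56 ; 29 left.
All 9 m of SKU-121 fit (value 40) ; 20 remain.
Fill the last 20 m with part of SKU-151: 20/21 of it earns 40.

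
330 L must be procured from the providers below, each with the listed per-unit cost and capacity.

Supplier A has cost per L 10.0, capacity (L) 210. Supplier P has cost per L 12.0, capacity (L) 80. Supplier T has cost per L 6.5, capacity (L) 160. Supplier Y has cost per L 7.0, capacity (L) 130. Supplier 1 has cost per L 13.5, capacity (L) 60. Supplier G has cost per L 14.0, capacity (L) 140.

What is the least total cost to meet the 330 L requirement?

2350

Use providers in increasing cost order.
Take 160 from Supplier T at 6.5 — need 170 more.
Supplier Y (7.0): use full 130 — 40 L to go.
Supplier A at 10.0: take 40 of its 210 — requirement met.
Supplier P, Supplier 1, Supplier G: unused.
Cost = 160×6.5 + 130×7.0 + 40×10.0 = 2350.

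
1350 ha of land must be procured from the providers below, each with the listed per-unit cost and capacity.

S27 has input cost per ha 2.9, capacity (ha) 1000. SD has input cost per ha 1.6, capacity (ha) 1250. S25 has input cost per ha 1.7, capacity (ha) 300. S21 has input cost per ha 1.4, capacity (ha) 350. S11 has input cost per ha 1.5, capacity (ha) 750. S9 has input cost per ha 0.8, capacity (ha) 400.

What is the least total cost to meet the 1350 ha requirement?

Use providers in increasing cost order.
S9 at 0.8: take all 400 ha → 950 still needed.
S21 (1.4): use full 350 → 600 ha to go.
Take 600 from S11 at 1.5 to finish.
SD, S25, S27: unused.
Cost = 400×0.8 + 350×1.4 + 600×1.5 = 1710.

1710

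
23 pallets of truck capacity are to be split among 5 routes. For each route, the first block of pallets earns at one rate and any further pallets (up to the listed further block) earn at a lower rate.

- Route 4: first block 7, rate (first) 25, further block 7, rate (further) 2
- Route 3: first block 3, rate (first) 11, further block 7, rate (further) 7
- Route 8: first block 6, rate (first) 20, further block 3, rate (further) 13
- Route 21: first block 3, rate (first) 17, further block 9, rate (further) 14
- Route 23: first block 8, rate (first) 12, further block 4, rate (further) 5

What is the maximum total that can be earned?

Rank every tier by rate: Route 4/T1 25 > Route 8/T1 20 > Route 21/T1 17 > Route 21/T2 14 > Route 8/T2 13 > Route 23/T1 12 > Route 3/T1 11 > Route 3/T2 7 > Route 23/T2 5 > Route 4/T2 2.
Fill Route 4 T1 block (7 at 25) → 16 left.
Route 8/T1 (20): +6 → 10 left.
Fill Route 21 T1 block (3 at 17) → 7 left.
Route 21 T2 at 14: only 7 left, fill 7.
Total = 25×7 + 20×6 + 17×3 + 14×7 = 444.

444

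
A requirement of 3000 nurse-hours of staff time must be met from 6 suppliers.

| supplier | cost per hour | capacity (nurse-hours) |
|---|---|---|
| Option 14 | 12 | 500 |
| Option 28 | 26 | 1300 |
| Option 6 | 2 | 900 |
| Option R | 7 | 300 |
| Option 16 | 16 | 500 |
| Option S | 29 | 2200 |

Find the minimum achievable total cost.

38700

Fill from the cheapest supplier first.
Option 6 at 2: take all 900 nurse-hours — 2100 still needed.
Take 300 from Option R at 7 — need 1800 more.
Option 14 (12): use full 500 — 1300 nurse-hours to go.
Option 16 at 16: take all 500 nurse-hours — 800 still needed.
Take 800 from Option 28 at 26 to finish.
Option S: unused.
Cost = 900×2 + 300×7 + 500×12 + 500×16 + 800×26 = 38700.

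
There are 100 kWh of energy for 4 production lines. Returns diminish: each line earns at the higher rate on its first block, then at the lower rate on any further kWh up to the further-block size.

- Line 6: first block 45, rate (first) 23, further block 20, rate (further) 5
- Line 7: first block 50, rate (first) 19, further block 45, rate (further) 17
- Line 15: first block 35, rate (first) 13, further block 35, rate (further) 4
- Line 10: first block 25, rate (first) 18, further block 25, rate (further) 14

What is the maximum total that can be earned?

Treat each block as its own option and order by rate: Line 6/tier1 23 > Line 7/tier1 19 > Line 10/tier1 18 > Line 7/tier2 17 > Line 10/tier2 14 > Line 15/tier1 13 > Line 6/tier2 5 > Line 15/tier2 4.
Fill Line 6 tier1 block (45 at 23) — 55 left.
Fill Line 7 tier1 block (50 at 19) — 5 left.
Line 10 tier1 at 18: only 5 left, fill 5.
Total = 23×45 + 19×50 + 18×5 = 2075.

2075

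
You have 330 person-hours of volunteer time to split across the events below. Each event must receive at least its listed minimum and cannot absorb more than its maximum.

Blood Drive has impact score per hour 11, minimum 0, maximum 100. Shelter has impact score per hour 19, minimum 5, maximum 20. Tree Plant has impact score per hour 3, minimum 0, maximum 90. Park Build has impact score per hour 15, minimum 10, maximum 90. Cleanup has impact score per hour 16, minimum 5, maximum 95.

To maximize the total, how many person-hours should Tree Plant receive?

25

Meeting every minimum uses 0+5+0+10+5 = 20 person-hours, leaving 310.
Order the events by impact score per hour: Shelter 19 > Cleanup 16 > Park Build 15 > Blood Drive 11 > Tree Plant 3.
Shelter takes 15 more to reach its cap of 20 → 295 left.
Give Cleanup 90 more to hit its cap of 95 → 205 left.
Give Park Build 80 more to hit its cap of 90 → 125 left.
Blood Drive takes 100 more to reach its cap of 100 → 25 left.
Tree Plant has room for 90 more but only 25 remain, so it gets 25.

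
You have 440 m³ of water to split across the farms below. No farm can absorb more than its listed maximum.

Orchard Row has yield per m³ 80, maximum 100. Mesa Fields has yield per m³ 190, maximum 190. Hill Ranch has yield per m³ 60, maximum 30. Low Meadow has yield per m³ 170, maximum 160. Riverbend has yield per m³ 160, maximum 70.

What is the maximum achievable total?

76100

Rank by yield per m³: Mesa Fields 190 > Low Meadow 170 > Riverbend 160 > Orchard Row 80 > Hill Ranch 60.
Give Mesa Fields 190 to hit its cap of 190 — 250 left.
Low Meadow: +160 to 160 (cap) — 90 left.
Give Riverbend 70 to hit its cap of 70 — 20 left.
Orchard Row: +20 (room for 100) → 20. Pool exhausted.
Total = 80×20 + 190×190 + 170×160 + 160×70 = 76100.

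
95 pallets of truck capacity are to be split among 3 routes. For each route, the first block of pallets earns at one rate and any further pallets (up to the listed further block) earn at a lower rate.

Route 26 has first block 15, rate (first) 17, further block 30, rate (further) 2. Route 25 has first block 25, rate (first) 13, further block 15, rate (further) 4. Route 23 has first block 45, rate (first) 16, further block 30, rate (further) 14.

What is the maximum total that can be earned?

Order all 6 blocks by rate: Route 26/T1 17 > Route 23/T1 16 > Route 23/T2 14 > Route 25/T1 13 > Route 25/T2 4 > Route 26/T2 2.
Route 26 T1 at 17: fill all 15 → 80 left.
Fill Route 23 T1 block (45 at 16) → 35 left.
Route 23/T2 (14): +30 → 5 left.
5 remain; put them into Route 25 T1 at 13.
Total = 17×15 + 16×45 + 14×30 + 13×5 = 1460.

1460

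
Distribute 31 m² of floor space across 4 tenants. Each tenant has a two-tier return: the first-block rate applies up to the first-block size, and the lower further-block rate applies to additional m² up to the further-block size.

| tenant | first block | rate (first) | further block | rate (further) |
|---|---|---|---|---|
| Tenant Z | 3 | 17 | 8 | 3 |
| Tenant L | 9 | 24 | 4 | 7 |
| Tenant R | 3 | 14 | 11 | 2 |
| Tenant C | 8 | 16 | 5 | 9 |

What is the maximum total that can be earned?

Order all 8 blocks by rate: Tenant L/first 24 > Tenant Z/first 17 > Tenant C/first 16 > Tenant R/first 14 > Tenant C/second 9 > Tenant L/second 7 > Tenant Z/second 3 > Tenant R/second 2.
Fill Tenant L first block (9 at 24) — 22 left.
Tenant Z first at 17: fill all 3 — 19 left.
Tenant C first at 16: fill all 8 — 11 left.
Tenant R first at 14: fill all 3 — 8 left.
Fill Tenant C second block (5 at 9) — 3 left.
Tenant L second at 7: only 3 left, fill 3.
Total = 24×9 + 17×3 + 16×8 + 14×3 + 9×5 + 7×3 = 503.

503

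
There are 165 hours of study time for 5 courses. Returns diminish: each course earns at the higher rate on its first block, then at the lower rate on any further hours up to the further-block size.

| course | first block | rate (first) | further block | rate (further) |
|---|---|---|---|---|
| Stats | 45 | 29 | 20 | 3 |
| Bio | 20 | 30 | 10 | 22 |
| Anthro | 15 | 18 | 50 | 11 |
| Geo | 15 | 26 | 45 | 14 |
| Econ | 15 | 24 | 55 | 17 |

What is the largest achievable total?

Rank every tier by rate: Bio/T1 30 > Stats/T1 29 > Geo/T1 26 > Econ/T1 24 > Bio/T2 22 > Anthro/T1 18 > Econ/T2 17 > Geo/T2 14 > Anthro/T2 11 > Stats/T2 3.
Bio T1 at 30: fill all 20 → 145 left.
Fill Stats T1 block (45 at 29) → 100 left.
Geo/T1 (26): +15 → 85 left.
Fill Econ T1 block (15 at 24) → 70 left.
Bio/T2 (22): +10 → 60 left.
Anthro T1 at 18: fill all 15 → 45 left.
45 remain; put them into Econ T2 at 17.
Total = 30×20 + 29×45 + 26×15 + 24×15 + 22×10 + 18×15 + 17×45 = 3910.

3910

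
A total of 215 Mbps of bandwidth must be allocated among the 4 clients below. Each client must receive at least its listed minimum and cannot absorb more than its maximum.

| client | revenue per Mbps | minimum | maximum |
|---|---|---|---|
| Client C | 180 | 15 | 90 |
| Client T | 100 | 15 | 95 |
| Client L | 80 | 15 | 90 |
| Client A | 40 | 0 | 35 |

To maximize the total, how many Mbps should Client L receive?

Meeting every minimum uses 15+15+15+0 = 45 Mbps, leaving 170.
Order the clients by revenue per Mbps: Client C 180 > Client T 100 > Client L 80 > Client A 40.
Give Client C 75 more to hit its cap of 90 ; 95 left.
Give Client T 80 more to hit its cap of 95 ; 15 left.
Client L: +15 (room for 75) → 30. Pool exhausted.

30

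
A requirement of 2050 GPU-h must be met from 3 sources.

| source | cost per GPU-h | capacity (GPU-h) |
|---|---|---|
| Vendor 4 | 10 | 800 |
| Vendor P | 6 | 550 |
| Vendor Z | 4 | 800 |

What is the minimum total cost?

13500

Fill from the cheapest source first.
Take 800 from Vendor Z at 4 — need 1250 more.
Take 550 from Vendor P at 6 — need 700 more.
Vendor 4 (10): take the remaining 700 — done.
Cost = 800×4 + 550×6 + 700×10 = 13500.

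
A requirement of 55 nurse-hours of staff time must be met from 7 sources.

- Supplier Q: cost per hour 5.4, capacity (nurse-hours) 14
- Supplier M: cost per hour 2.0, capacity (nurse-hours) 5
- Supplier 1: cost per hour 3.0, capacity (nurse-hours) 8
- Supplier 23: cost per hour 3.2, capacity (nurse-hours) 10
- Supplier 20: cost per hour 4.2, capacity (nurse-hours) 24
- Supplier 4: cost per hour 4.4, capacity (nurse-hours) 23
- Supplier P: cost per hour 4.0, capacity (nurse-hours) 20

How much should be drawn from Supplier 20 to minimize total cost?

12

Use sources in increasing cost order.
Supplier M (2.0): use full 5 ; 50 nurse-hours to go.
Take 8 from Supplier 1 at 3.0 ; need 42 more.
Take 10 from Supplier 23 at 3.2 ; need 32 more.
Supplier P at 4.0: take all 20 nurse-hours ; 12 still needed.
Supplier 20 at 4.2: take 12 of its 24 ; requirement met.
Supplier 4, Supplier Q: unused.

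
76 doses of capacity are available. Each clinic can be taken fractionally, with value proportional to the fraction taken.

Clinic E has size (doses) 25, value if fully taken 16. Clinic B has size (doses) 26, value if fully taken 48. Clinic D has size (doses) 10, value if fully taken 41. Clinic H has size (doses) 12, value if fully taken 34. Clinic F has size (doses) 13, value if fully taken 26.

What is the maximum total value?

Rank by value-to-size ratio: Clinic D 41/10≈4.1, Clinic H 34/12≈2.83, Clinic F 26/13≈2, Clinic B 48/26≈1.85, Clinic E 16/25≈0.64.
All 10 doses of Clinic D fit (value 41) → 66 remain.
Take all of Clinic H (12 doses, value 34) → 54 doses left.
All 13 doses of Clinic F fit (value 26) → 41 remain.
All 26 doses of Clinic B fit (value 48) → 15 remain.
15 doses left: a 15/25 share of Clinic E gives 16×15/25 = 9.6.
Total value = 158.6.

158.6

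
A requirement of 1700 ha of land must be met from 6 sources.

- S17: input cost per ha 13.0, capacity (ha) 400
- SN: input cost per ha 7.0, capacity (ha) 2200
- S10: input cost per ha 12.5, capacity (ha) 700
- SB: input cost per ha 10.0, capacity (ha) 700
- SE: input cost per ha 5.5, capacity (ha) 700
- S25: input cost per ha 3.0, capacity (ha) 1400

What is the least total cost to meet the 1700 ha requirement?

5850

Fill from the cheapest source first.
S25 at 3.0: take all 1400 ha ; 300 still needed.
Take 300 from SE at 5.5 to finish.
SN, SB, S10, S17: unused.
Cost = 1400×3.0 + 300×5.5 = 5850.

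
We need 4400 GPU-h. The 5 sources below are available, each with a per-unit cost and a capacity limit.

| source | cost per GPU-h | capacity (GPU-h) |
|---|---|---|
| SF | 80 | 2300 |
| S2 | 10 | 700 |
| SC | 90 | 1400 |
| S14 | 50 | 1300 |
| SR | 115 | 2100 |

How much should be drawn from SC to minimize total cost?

100

Use sources in increasing cost order.
Take 700 from S2 at 10 — need 3700 more.
S14 at 50: take all 1300 GPU-h — 2400 still needed.
Take 2300 from SF at 80 — need 100 more.
SC (90): take the remaining 100 — done.
SR: unused.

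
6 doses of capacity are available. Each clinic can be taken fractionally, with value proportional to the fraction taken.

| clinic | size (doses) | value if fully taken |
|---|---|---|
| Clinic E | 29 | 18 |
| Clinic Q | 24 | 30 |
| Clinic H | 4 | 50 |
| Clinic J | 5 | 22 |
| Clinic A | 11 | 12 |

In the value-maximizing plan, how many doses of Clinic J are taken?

2

Best value per unit of size first: Clinic H 50/4≈12.5, Clinic J 22/5≈4.4, Clinic Q 30/24≈1.25, Clinic A 12/11≈1.09, Clinic E 18/29≈0.621.
All 4 doses of Clinic H fit (value 50) — 2 remain.
Only 2 doses remain; take 2/5 of Clinic J for value 22×2/5 = 8.8.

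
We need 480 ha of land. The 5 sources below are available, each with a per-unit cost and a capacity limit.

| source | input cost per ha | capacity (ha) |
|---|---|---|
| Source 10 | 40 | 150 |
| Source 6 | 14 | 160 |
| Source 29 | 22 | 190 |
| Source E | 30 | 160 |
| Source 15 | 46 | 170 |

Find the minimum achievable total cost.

10320

Cheapest first:
Take 160 from Source 6 at 14 ; need 320 more.
Take 190 from Source 29 at 22 ; need 130 more.
Take 130 from Source E at 30 to finish.
Source 10, Source 15: unused.
Cost = 160×14 + 190×22 + 130×30 = 10320.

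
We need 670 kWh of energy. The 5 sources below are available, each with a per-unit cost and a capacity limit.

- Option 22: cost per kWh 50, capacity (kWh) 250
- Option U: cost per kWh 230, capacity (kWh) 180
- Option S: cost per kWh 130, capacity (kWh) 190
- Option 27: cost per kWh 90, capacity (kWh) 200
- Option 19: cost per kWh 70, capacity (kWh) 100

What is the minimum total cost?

53100

Fill from the cheapest source first.
Option 22 (50): use full 250 → 420 kWh to go.
Option 19 at 70: take all 100 kWh → 320 still needed.
Option 27 at 90: take all 200 kWh → 120 still needed.
Option S at 130: take 120 of its 190 → requirement met.
Option U: unused.
Cost = 250×50 + 100×70 + 200×90 + 120×130 = 53100.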